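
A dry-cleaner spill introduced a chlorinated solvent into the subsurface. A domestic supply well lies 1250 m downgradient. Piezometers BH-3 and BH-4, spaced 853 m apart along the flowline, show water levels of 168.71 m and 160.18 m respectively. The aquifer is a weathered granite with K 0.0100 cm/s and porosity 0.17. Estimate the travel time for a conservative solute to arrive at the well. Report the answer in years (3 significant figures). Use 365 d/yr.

6.74 years

Hydraulic gradient i = (168.71 − 160.18) / 853 = 8.53 / 853 = 0.01000
K = 0.0100 cm/s × 864 = 8.640 m/d
Specific discharge q = 8.640 × 0.01000 = 0.08640 m/d
v = Ki/n = 8.640·0.01000/0.17 = 0.5082 m/d
t = L / v = 1250 / 0.5082 = 2459 d
   = 2459 / 365 = 6.74 yr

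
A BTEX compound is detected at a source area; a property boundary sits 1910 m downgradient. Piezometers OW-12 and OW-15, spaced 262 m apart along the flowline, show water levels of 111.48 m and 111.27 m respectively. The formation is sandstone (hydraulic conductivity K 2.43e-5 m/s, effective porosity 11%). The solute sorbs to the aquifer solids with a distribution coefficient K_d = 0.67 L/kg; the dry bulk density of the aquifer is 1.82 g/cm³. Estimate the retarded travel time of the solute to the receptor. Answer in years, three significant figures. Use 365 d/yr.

Hydraulic gradient i = (111.48 − 111.27) / 262 = 0.21 / 262 = 8.015e-4
K = 2.43e-5 m/s × 86400 s/d = 2.100 m/d
q = Ki = 2.100 × 8.015e-4 = 0.001683 m/d
v = Ki/n = 2.100·8.015e-4/0.11 = 0.01530 m/d
Retardation R = 1 + ρ_b·K_d/n = 1 + 1.82×0.67/0.11 = 12.09
Contaminant velocity v_c = v/R = 0.01530/12.09 = 0.001266 m/d
t = L/v_c = 1910/0.001266 = 1.509e6 d
   = 1.509e6/365 = 4130 yr

4130 years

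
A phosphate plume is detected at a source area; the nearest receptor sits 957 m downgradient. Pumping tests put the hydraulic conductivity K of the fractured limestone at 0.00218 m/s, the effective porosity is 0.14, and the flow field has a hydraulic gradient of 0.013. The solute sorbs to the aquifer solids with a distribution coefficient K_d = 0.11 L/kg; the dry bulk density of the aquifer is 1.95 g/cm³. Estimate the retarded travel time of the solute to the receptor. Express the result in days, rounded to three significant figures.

139 days

K = 0.00218 m/s × 86400 s/d = 188.4 m/d
q = Ki = 188.4 × 0.013 = 2.449 m/d
Seepage velocity v = q / n = 2.449 / 0.14 = 17.49 m/d
Retardation R = 1 + ρ_b·K_d/n = 1 + 1.95×0.11/0.14 = 2.532
Contaminant velocity v_c = v/R = 17.49/2.532 = 6.907 m/d
t = L/v_c = 957/6.907 = 138.6 d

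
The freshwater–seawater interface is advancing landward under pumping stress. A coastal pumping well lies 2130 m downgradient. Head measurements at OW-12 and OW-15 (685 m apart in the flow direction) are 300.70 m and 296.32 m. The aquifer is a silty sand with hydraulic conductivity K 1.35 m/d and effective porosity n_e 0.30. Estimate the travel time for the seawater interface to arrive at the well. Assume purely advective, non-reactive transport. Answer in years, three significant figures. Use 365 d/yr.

Hydraulic gradient i = (300.70 − 296.32) / 685 = 4.38 / 685 = 0.006394
Darcy flux q = K·i = 1.35 × 0.006394 = 0.008632 m/d
v = Ki/n = 1.35·0.006394/0.30 = 0.02877 m/d
t = L / v = 2130 / 0.02877 = 74030 d
   = 74030 / 365 = 203 yr

203 years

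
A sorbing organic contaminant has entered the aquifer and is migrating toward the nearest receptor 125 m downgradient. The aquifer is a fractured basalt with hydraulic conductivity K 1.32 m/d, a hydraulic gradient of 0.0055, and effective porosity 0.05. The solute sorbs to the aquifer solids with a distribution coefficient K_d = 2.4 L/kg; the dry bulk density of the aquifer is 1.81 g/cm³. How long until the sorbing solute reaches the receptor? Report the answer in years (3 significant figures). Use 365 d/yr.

Specific discharge q = 1.32 × 0.0055 = 0.007260 m/d
v_s = q/n_e = 0.007260/0.05 = 0.1452 m/d
Retardation R = 1 + ρ_b·K_d/n = 1 + 1.81×2.4/0.05 = 87.88
Contaminant velocity v_c = v/R = 0.1452/87.88 = 0.001652 m/d
t = L/v_c = 125/0.001652 = 75650 d
   = 75650/365 = 207 yr

207 years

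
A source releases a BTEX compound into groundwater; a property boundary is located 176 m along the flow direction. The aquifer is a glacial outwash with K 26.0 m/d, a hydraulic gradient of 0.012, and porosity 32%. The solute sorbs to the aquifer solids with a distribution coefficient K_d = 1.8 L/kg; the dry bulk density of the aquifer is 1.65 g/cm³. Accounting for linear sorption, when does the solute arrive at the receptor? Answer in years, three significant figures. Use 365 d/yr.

5.08 years

Darcy flux q = K·i = 26.0 × 0.012 = 0.3120 m/d
v = Ki/n = 26.0·0.012/0.32 = 0.9750 m/d
Retardation R = 1 + ρ_b·K_d/n = 1 + 1.65×1.8/0.32 = 10.28
Contaminant velocity v_c = v/R = 0.9750/10.28 = 0.09483 m/d
t = L/v_c = 176/0.09483 = 1856 d
   = 1856/365 = 5.08 yr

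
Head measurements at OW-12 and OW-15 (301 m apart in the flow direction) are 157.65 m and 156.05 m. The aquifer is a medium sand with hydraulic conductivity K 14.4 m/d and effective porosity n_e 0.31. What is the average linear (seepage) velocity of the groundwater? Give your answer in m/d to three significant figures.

Hydraulic gradient i = (157.65 − 156.05) / 301 = 1.60 / 301 = 0.005316
q = Ki = 14.4 × 0.005316 = 0.07654 m/d
v = Ki/n = 14.4·0.005316/0.31 = 0.2469 m/d

0.247 m/d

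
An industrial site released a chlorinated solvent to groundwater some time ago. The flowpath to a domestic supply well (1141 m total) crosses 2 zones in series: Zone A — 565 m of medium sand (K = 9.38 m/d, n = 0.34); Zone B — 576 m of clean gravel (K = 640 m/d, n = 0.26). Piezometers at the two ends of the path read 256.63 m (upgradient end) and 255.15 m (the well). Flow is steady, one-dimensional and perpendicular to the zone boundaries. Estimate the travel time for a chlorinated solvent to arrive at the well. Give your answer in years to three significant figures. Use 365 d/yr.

Total head drop ΔH = 256.63 − 255.15 = 1.48 m
Continuity: the same q passes through each zone, so ΔH = q·Σ(L_j/K_j) — the zones act as resistances in series.
Σ(L/K) = 565/9.38 + 576/640 = 60.23 + 0.9000 = 61.13 d
q = ΔH / Σ(L/K) = 1.48 / 61.13 = 0.02421 m/d (same in every zone)
Zone A: v = q/n = 0.02421/0.34 = 0.07120 m/d → t_A = 565/0.07120 = 7935 d
Zone B: v = q/n = 0.02421/0.26 = 0.09311 m/d → t_B = 576/0.09311 = 6186 d
Total t = 7935 + 6186 = 14120 d
   = 14120 / 365 = 38.7 yr

38.7 years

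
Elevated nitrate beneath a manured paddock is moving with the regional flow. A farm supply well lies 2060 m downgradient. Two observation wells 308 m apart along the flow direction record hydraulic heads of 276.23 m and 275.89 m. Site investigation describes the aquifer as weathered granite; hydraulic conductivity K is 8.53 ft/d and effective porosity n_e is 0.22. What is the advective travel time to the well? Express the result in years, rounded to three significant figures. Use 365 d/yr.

433 years

Hydraulic gradient i = (276.23 − 275.89) / 308 = 0.34 / 308 = 0.001104
K = 8.53 ft/d × 0.3048 = 2.600 m/d
q = Ki = 2.600 × 0.001104 = 0.002870 m/d
Seepage velocity v = q / n = 0.002870 / 0.22 = 0.01305 m/d
t = L / v = 2060 / 0.01305 = 157900 d
   = 157900 / 365 = 433 yr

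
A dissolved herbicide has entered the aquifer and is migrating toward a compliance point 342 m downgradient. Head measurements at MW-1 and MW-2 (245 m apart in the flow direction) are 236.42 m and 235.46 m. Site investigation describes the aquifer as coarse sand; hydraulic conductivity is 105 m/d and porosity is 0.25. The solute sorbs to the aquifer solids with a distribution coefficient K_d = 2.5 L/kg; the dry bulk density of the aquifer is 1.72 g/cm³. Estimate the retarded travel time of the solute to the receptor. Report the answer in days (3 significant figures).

3780 days

Hydraulic gradient i = (236.42 − 235.46) / 245 = 0.96 / 245 = 0.003918
Specific discharge q = 105 × 0.003918 = 0.4114 m/d
Seepage velocity v = q / n = 0.4114 / 0.25 = 1.646 m/d
Retardation R = 1 + ρ_b·K_d/n = 1 + 1.72×2.5/0.25 = 18.20
Contaminant velocity v_c = v/R = 1.646/18.20 = 0.09042 m/d
t = L/v_c = 342/0.09042 = 3782 d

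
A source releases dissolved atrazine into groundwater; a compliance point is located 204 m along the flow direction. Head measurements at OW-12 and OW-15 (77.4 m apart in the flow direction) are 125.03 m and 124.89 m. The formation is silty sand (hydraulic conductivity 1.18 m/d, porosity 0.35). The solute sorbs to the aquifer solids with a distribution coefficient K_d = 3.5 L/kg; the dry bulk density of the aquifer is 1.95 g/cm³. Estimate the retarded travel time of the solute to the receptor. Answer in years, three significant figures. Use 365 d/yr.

Hydraulic gradient i = (125.03 − 124.89) / 77.4 = 0.14 / 77.4 = 0.001809
Specific discharge q = 1.18 × 0.001809 = 0.002134 m/d
v = Ki/n = 1.18·0.001809/0.35 = 0.006098 m/d
Retardation R = 1 + ρ_b·K_d/n = 1 + 1.95×3.5/0.35 = 20.50
Contaminant velocity v_c = v/R = 0.006098/20.50 = 2.975e-4 m/d
t = L/v_c = 204/2.975e-4 = 685800 d
   = 685800/365 = 1880 yr

1880 years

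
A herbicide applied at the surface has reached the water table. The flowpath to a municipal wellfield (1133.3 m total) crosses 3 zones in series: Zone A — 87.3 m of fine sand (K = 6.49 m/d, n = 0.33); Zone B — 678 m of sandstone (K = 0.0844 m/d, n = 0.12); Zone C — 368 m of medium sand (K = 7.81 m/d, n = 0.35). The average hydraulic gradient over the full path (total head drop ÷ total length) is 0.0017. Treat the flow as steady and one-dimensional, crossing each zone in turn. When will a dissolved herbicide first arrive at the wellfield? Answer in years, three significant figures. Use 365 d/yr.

2750 years

Continuity: the same q passes through each zone, so ΔH = q·Σ(L_j/K_j) — the zones act as resistances in series.
Σ(L/K) = 87.3/6.49 + 678/0.0844 + 368/7.81 = 13.45 + 8033 + 47.12 = 8094 d
K_eq = L_total / Σ(L/K) = 1133.3 / 8094 = 0.1400 m/d
q = K_eq · i = 0.1400 × 0.0017 = 2.380e-4 m/d (same in every zone)
Zone A: v = q/n = 2.380e-4/0.33 = 7.213e-4 m/d → t_A = 87.3/7.213e-4 = 121000 d
Zone B: v = q/n = 2.380e-4/0.12 = 0.001984 m/d → t_B = 678/0.001984 = 341800 d
Zone C: v = q/n = 2.380e-4/0.35 = 6.801e-4 m/d → t_C = 368/6.801e-4 = 541100 d
Total t = 121000 + 341800 + 541100 = 1.004e6 d
   = 1.004e6 / 365 = 2750 yr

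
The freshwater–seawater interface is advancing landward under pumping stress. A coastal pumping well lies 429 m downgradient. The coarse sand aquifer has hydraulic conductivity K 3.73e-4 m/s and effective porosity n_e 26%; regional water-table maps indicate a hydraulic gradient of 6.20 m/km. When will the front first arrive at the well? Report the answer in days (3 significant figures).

558 days

K = 3.73e-4 m/s × 86400 s/d = 32.23 m/d
Darcy flux q = K·i = 32.23 × 0.0062 = 0.1998 m/d
v_s = q/n_e = 0.1998/0.26 = 0.7685 m/d
t = L / v = 429 / 0.7685 = 558.2 d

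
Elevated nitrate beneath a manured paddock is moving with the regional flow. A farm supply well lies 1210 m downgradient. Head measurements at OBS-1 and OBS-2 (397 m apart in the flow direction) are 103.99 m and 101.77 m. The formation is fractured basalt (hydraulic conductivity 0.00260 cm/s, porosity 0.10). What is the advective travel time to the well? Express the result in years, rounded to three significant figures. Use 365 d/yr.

Hydraulic gradient i = (103.99 − 101.77) / 397 = 2.22 / 397 = 0.005592
K = 0.00260 cm/s × 864 = 2.246 m/d
q = Ki = 2.246 × 0.005592 = 0.01256 m/d
Seepage velocity v = q / n = 0.01256 / 0.10 = 0.1256 m/d
t = L / v = 1210 / 0.1256 = 9632 d
   = 9632 / 365 = 26.4 yr

26.4 years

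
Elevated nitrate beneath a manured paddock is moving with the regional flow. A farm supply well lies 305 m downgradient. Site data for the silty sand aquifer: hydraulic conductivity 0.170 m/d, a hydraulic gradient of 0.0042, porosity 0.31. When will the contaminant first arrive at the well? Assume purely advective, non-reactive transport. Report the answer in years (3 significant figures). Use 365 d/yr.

q = Ki = 0.170 × 0.0042 = 7.140e-4 m/d
Average linear velocity = 7.140e-4 / 0.31 = 0.002303 m/d
t = L / v = 305 / 0.002303 = 132400 d
   = 132400 / 365 = 363 yr

363 years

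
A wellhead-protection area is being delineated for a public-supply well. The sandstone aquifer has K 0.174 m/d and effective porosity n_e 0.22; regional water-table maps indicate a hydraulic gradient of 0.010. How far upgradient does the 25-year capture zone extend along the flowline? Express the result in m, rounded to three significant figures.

72.2 m

q = Ki = 0.174 × 0.010 = 0.001740 m/d
v_s = q/n_e = 0.001740/0.22 = 0.007909 m/d
T = 25 yr × 365 = 9125 d
L = v × T = 0.007909 × 9125 = 72.17 m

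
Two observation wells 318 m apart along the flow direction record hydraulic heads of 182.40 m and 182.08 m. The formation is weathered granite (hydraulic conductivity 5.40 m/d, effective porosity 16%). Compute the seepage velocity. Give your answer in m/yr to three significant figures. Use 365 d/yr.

12.4 m/yr

Hydraulic gradient i = (182.40 − 182.08) / 318 = 0.32 / 318 = 0.001006
q = Ki = 5.40 × 0.001006 = 0.005434 m/d
Seepage velocity v = q / n = 0.005434 / 0.16 = 0.03396 m/d
   = 0.03396 × 365 = 12.4 m/yr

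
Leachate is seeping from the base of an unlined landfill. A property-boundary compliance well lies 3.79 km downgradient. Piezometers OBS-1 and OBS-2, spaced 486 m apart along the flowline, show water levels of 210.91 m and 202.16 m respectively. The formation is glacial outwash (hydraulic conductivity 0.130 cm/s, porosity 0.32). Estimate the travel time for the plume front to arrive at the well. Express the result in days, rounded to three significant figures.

Hydraulic gradient i = (210.91 − 202.16) / 486 = 8.75 / 486 = 0.01800
K = 0.130 cm/s × 864 = 112.3 m/d
Specific discharge q = 112.3 × 0.01800 = 2.022 m/d
Average linear velocity = 2.022 / 0.32 = 6.319 m/d
L = 3.79 km = 3790 m
t = L / v = 3790 / 6.319 = 599.7 d

600 days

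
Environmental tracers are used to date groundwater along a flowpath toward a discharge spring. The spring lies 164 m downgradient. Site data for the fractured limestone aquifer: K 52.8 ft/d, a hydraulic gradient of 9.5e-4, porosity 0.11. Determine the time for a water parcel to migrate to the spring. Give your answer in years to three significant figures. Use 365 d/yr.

K = 52.8 ft/d × 0.3048 = 16.09 m/d
Darcy flux q = K·i = 16.09 × 9.5e-4 = 0.01529 m/d
Seepage velocity v = q / n = 0.01529 / 0.11 = 0.1390 m/d
t = L / v = 164 / 0.1390 = 1180 d
   = 1180 / 365 = 3.23 yr

3.23 years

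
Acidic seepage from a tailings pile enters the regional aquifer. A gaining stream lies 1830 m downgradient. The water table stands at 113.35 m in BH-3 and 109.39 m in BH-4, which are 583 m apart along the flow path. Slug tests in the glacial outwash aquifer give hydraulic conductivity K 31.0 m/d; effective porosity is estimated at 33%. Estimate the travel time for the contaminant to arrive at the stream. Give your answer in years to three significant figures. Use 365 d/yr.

7.86 years

Hydraulic gradient i = (113.35 − 109.39) / 583 = 3.96 / 583 = 0.006792
Darcy flux q = K·i = 31.0 × 0.006792 = 0.2106 m/d
v = Ki/n = 31.0·0.006792/0.33 = 0.6381 m/d
t = L / v = 1830 / 0.6381 = 2868 d
   = 2868 / 365 = 7.86 yr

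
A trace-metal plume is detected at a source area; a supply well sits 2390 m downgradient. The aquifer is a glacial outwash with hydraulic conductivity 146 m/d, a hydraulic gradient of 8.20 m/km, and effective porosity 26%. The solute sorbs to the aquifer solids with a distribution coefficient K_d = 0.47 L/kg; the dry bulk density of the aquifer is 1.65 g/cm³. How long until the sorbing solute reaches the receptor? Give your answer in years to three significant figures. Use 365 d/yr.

5.66 years

Specific discharge q = 146 × 0.0082 = 1.197 m/d
v_s = q/n_e = 1.197/0.26 = 4.605 m/d
Retardation R = 1 + ρ_b·K_d/n = 1 + 1.65×0.47/0.26 = 3.983
Contaminant velocity v_c = v/R = 4.605/3.983 = 1.156 m/d
t = L/v_c = 2390/1.156 = 2067 d
   = 2067/365 = 5.66 yr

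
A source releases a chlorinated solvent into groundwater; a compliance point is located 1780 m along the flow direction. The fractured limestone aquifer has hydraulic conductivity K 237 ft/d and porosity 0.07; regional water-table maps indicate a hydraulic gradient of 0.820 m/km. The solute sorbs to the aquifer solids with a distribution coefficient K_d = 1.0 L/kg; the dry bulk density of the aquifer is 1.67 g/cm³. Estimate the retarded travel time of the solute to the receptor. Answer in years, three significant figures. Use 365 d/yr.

143 years

K = 237 ft/d × 0.3048 = 72.24 m/d
Darcy flux q = K·i = 72.24 × 8.2e-4 = 0.05923 m/d
v = Ki/n = 72.24·8.2e-4/0.07 = 0.8462 m/d
Retardation R = 1 + ρ_b·K_d/n = 1 + 1.67×1.0/0.07 = 24.86
Contaminant velocity v_c = v/R = 0.8462/24.86 = 0.03404 m/d
t = L/v_c = 1780/0.03404 = 52290 d
   = 52290/365 = 143 yr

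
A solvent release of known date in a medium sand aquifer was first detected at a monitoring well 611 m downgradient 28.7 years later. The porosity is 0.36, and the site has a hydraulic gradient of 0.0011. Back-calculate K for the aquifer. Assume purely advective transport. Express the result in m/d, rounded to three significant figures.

19.1 m/d

t = 28.7 years = 10480 d
v = L / t = 611 / 10480 = 0.05833 m/d
K = v · n / i = 0.05833 × 0.36 / 0.0011 = 19.1 m/d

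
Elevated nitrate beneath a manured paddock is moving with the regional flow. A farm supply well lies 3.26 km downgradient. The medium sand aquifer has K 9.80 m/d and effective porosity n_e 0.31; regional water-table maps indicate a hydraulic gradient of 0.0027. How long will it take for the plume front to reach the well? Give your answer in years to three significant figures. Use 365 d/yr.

q = Ki = 9.80 × 0.0027 = 0.02646 m/d
Seepage velocity v = q / n = 0.02646 / 0.31 = 0.08535 m/d
L = 3.26 km = 3260 m
t = L / v = 3260 / 0.08535 = 38190 d
   = 38190 / 365 = 105 yr

105 years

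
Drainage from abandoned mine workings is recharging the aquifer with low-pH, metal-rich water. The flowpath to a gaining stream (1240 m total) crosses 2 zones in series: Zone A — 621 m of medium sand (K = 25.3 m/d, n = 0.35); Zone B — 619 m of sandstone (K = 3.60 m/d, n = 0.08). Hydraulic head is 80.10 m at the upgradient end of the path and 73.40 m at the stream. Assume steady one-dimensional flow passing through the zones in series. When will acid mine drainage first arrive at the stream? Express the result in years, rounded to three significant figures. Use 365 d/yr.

21.4 years

Total head drop ΔH = 80.10 − 73.40 = 6.70 m
Continuity: the same q passes through each zone, so ΔH = q·Σ(L_j/K_j) — the zones act as resistances in series.
Σ(L/K) = 621/25.3 + 619/3.60 = 24.55 + 171.9 = 196.5 d
q = ΔH / Σ(L/K) = 6.70 / 196.5 = 0.03410 m/d (same in every zone)
Zone A: v = q/n = 0.03410/0.35 = 0.09742 m/d → t_A = 621/0.09742 = 6374 d
Zone B: v = q/n = 0.03410/0.08 = 0.4262 m/d → t_B = 619/0.4262 = 1452 d
Total t = 6374 + 1452 = 7826 d
   = 7826 / 365 = 21.4 yr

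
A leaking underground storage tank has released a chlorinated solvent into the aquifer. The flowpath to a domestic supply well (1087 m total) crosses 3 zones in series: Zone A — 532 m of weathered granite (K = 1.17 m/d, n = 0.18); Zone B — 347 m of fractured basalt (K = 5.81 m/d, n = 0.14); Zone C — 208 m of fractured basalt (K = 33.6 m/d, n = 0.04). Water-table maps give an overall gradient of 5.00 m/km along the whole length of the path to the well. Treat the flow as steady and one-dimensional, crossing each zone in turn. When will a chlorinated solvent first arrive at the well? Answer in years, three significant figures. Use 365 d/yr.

40.1 years

Continuity: the same q passes through each zone, so ΔH = q·Σ(L_j/K_j) — the zones act as resistances in series.
Σ(L/K) = 532/1.17 + 347/5.81 + 208/33.6 = 454.7 + 59.72 + 6.190 = 520.6 d
K_eq = L_total / Σ(L/K) = 1087 / 520.6 = 2.088 m/d
q = K_eq · i = 2.088 × 0.0050 = 0.01044 m/d (same in every zone)
Zone A: v = q/n = 0.01044/0.18 = 0.05800 m/d → t_A = 532/0.05800 = 9173 d
Zone B: v = q/n = 0.01044/0.14 = 0.07457 m/d → t_B = 347/0.07457 = 4653 d
Zone C: v = q/n = 0.01044/0.04 = 0.2610 m/d → t_C = 208/0.2610 = 797.0 d
Total t = 9173 + 4653 + 797.0 = 14620 d
   = 14620 / 365 = 40.1 yr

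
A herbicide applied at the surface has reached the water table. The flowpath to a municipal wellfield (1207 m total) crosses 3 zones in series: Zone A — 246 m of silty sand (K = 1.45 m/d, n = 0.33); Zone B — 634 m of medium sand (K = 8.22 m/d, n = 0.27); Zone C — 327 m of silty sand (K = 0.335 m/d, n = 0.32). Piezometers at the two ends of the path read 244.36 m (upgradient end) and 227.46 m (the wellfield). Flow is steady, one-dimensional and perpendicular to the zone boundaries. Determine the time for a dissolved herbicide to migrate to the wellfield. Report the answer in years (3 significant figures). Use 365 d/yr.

70.8 years

Total head drop ΔH = 244.36 − 227.46 = 16.90 m
Continuity: the same q passes through each zone, so ΔH = q·Σ(L_j/K_j) — the zones act as resistances in series.
Σ(L/K) = 246/1.45 + 634/8.22 + 327/0.335 = 169.7 + 77.13 + 976.1 = 1223 d
q = ΔH / Σ(L/K) = 16.90 / 1223 = 0.01382 m/d (same in every zone)
Zone A: v = q/n = 0.01382/0.33 = 0.04188 m/d → t_A = 246/0.04188 = 5874 d
Zone B: v = q/n = 0.01382/0.27 = 0.05118 m/d → t_B = 634/0.05118 = 12390 d
Zone C: v = q/n = 0.01382/0.32 = 0.04319 m/d → t_C = 327/0.04319 = 7572 d
Total t = 5874 + 12390 + 7572 = 25830 d
   = 25830 / 365 = 70.8 yr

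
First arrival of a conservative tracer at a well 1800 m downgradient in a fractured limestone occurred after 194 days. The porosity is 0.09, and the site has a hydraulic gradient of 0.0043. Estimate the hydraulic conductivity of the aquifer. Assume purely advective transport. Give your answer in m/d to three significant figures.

194 m/d

v = L / t = 1800 / 194 = 9.278 m/d
K = v · n / i = 9.278 × 0.09 / 0.0043 = 194 m/d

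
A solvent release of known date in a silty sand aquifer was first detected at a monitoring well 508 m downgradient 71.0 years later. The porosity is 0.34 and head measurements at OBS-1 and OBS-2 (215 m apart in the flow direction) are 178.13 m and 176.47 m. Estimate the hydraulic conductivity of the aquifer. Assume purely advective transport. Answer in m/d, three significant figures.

0.863 m/d

Hydraulic gradient i = (178.13 − 176.47) / 215 = 1.66 / 215 = 0.007721
t = 71.0 years = 25920 d
v = L / t = 508 / 25920 = 0.01960 m/d
K = v · n / i = 0.01960 × 0.34 / 0.007721 = 0.863 m/d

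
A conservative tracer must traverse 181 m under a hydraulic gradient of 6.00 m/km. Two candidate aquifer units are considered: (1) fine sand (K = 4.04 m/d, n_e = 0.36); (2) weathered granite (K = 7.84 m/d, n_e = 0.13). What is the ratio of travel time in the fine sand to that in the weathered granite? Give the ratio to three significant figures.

Unit 1 (fine sand): v = 4.04×0.0060/0.36 = 0.06733 m/d, t = 181/0.06733 = 2688 d
Unit 2 (weathered granite): v = 7.84×0.0060/0.13 = 0.3618 m/d, t = 181/0.3618 = 500.2 d
t(fine sand) / t(weathered granite) = 2688/500.2 = 5.37

5.37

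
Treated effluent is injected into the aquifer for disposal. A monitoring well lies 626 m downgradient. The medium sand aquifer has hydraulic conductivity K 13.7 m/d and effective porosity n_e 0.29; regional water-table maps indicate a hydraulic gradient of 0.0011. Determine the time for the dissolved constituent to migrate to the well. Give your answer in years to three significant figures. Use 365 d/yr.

33.0 years

Specific discharge q = 13.7 × 0.0011 = 0.01507 m/d
Seepage velocity v = q / n = 0.01507 / 0.29 = 0.05197 m/d
t = L / v = 626 / 0.05197 = 12050 d
   = 12050 / 365 = 33.0 yr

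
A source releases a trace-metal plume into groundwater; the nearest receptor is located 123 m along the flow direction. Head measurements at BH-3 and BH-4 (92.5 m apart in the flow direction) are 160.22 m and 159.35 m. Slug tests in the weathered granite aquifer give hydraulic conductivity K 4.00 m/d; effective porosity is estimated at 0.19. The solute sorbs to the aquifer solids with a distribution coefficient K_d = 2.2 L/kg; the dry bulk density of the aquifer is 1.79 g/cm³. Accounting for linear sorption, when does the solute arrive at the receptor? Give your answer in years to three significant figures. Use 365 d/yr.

37.0 years

Hydraulic gradient i = (160.22 − 159.35) / 92.5 = 0.87 / 92.5 = 0.009405
Darcy flux q = K·i = 4.00 × 0.009405 = 0.03762 m/d
v_s = q/n_e = 0.03762/0.19 = 0.1980 m/d
Retardation R = 1 + ρ_b·K_d/n = 1 + 1.79×2.2/0.19 = 21.73
Contaminant velocity v_c = v/R = 0.1980/21.73 = 0.009114 m/d
t = L/v_c = 123/0.009114 = 13500 d
   = 13500/365 = 37.0 yr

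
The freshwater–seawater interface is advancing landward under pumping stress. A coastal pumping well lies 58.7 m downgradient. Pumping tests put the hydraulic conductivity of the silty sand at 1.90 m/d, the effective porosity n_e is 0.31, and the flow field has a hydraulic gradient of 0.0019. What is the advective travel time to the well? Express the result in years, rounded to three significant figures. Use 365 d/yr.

13.8 years

q = Ki = 1.90 × 0.0019 = 0.003610 m/d
v = Ki/n = 1.90·0.0019/0.31 = 0.01165 m/d
t = L / v = 58.7 / 0.01165 = 5041 d
   = 5041 / 365 = 13.8 yr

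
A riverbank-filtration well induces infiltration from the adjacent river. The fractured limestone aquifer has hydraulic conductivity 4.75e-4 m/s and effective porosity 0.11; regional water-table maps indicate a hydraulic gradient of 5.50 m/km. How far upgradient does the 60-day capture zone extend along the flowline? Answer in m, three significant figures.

K = 4.75e-4 m/s × 86400 s/d = 41.04 m/d
Specific discharge q = 41.04 × 0.0055 = 0.2257 m/d
v = Ki/n = 41.04·0.0055/0.11 = 2.052 m/d
L = v × T = 2.052 × 60 = 123.1 m

123 m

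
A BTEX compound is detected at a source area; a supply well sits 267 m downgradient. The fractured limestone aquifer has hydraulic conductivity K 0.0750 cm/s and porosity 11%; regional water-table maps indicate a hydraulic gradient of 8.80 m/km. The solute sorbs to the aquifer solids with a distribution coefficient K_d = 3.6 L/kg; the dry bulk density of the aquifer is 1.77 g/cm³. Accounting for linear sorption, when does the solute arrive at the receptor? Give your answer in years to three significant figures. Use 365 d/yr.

K = 0.0750 cm/s × 864 = 64.80 m/d
Darcy flux q = K·i = 64.80 × 0.0088 = 0.5702 m/d
v = Ki/n = 64.80·0.0088/0.11 = 5.184 m/d
Retardation R = 1 + ρ_b·K_d/n = 1 + 1.77×3.6/0.11 = 58.93
Contaminant velocity v_c = v/R = 5.184/58.93 = 0.08797 m/d
t = L/v_c = 267/0.08797 = 3035 d
   = 3035/365 = 8.32 yr

8.32 years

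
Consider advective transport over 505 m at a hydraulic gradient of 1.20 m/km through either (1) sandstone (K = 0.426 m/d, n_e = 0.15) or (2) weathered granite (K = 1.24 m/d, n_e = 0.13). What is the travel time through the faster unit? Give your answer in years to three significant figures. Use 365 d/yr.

Unit 1 (sandstone): v = 0.426×0.0012/0.15 = 0.003408 m/d, t = 505/0.003408 = 148200 d
Unit 2 (weathered granite): v = 1.24×0.0012/0.13 = 0.01145 m/d, t = 505/0.01145 = 44120 d
Faster: 44120 d / 365 = 121 yr

121 years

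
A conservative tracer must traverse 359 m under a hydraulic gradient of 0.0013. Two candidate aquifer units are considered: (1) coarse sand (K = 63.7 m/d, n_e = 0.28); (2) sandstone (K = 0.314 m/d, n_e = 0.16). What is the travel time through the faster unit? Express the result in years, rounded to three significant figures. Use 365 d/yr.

Unit 1 (coarse sand): v = 63.7×0.0013/0.28 = 0.2957 m/d, t = 359/0.2957 = 1214 d
Unit 2 (sandstone): v = 0.314×0.0013/0.16 = 0.002551 m/d, t = 359/0.002551 = 140700 d
Faster: 1214 d / 365 = 3.33 yr

3.33 years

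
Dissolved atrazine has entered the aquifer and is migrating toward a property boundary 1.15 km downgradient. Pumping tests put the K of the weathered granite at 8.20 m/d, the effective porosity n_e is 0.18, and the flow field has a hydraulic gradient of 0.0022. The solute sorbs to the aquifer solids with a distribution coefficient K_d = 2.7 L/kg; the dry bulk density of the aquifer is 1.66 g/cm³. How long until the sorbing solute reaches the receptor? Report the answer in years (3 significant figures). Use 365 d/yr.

814 years

Specific discharge q = 8.20 × 0.0022 = 0.01804 m/d
v = Ki/n = 8.20·0.0022/0.18 = 0.1002 m/d
Retardation R = 1 + ρ_b·K_d/n = 1 + 1.66×2.7/0.18 = 25.90
Contaminant velocity v_c = v/R = 0.1002/25.90 = 0.003870 m/d
L = 1.15 km = 1150 m
t = L/v_c = 1150/0.003870 = 297200 d
   = 297200/365 = 814 yr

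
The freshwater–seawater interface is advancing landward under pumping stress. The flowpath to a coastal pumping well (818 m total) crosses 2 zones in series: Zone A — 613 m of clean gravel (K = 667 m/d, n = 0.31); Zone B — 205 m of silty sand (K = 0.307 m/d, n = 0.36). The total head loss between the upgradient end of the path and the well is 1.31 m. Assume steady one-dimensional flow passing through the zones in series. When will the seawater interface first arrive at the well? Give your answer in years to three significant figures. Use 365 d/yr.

369 years

Steady 1-D flow in series ⇒ the Darcy flux q is identical in every zone and the zone head losses add (resistances L/K in series).
Σ(L/K) = 613/667 + 205/0.307 = 0.9190 + 667.8 = 668.7 d
q = ΔH / Σ(L/K) = 1.31 / 668.7 = 0.001959 m/d (same in every zone)
Zone A: v = q/n = 0.001959/0.31 = 0.006320 m/d → t_A = 613/0.006320 = 97000 d
Zone B: v = q/n = 0.001959/0.36 = 0.005442 m/d → t_B = 205/0.005442 = 37670 d
Total t = 97000 + 37670 = 134700 d
   = 134700 / 365 = 369 yr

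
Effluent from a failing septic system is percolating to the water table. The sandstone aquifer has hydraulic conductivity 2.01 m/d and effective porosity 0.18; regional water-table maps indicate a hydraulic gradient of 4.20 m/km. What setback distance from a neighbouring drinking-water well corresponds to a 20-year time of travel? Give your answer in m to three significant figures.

q = Ki = 2.01 × 0.0042 = 0.008442 m/d
Average linear velocity = 0.008442 / 0.18 = 0.04690 m/d
T = 20 yr × 365 = 7300 d
L = v × T = 0.04690 × 7300 = 342.4 m

342 m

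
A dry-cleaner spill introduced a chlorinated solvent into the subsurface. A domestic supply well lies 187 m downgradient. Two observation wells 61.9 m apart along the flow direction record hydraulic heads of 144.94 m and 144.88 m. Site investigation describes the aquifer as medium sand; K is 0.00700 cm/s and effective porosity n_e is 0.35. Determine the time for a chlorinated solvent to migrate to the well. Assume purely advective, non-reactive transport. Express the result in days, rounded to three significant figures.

Hydraulic gradient i = (144.94 − 144.88) / 61.9 = 0.06 / 61.9 = 9.693e-4
K = 0.00700 cm/s × 864 = 6.048 m/d
q = Ki = 6.048 × 9.693e-4 = 0.005862 m/d
Seepage velocity v = q / n = 0.005862 / 0.35 = 0.01675 m/d
t = L / v = 187 / 0.01675 = 11160 d

11200 days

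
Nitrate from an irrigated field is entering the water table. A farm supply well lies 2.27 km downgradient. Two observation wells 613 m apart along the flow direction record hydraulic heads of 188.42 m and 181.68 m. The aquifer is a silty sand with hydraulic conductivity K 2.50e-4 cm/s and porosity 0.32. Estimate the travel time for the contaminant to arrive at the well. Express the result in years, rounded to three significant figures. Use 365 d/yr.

Hydraulic gradient i = (188.42 − 181.68) / 613 = 6.74 / 613 = 0.01100
K = 2.50e-4 cm/s × 864 = 0.2160 m/d
q = Ki = 0.2160 × 0.01100 = 0.002375 m/d
Seepage velocity v = q / n = 0.002375 / 0.32 = 0.007422 m/d
L = 2.27 km = 2270 m
t = L / v = 2270 / 0.007422 = 305900 d
   = 305900 / 365 = 838 yr

838 years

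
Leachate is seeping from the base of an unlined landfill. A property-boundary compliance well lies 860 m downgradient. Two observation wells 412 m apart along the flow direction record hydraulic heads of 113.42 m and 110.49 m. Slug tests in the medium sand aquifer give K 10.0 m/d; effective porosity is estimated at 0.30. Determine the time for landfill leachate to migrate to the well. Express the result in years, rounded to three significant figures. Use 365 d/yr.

9.94 years

Hydraulic gradient i = (113.42 − 110.49) / 412 = 2.93 / 412 = 0.007112
Specific discharge q = 10.0 × 0.007112 = 0.07112 m/d
Seepage velocity v = q / n = 0.07112 / 0.30 = 0.2371 m/d
t = L / v = 860 / 0.2371 = 3628 d
   = 3628 / 365 = 9.94 yr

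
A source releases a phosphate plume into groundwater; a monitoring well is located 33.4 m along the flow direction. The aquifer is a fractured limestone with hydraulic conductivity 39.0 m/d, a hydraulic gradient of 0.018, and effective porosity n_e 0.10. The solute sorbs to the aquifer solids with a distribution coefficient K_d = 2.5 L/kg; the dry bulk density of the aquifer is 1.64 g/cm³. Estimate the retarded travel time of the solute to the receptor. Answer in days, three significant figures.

200 days

Specific discharge q = 39.0 × 0.018 = 0.7020 m/d
v = Ki/n = 39.0·0.018/0.10 = 7.020 m/d
Retardation R = 1 + ρ_b·K_d/n = 1 + 1.64×2.5/0.10 = 42.00
Contaminant velocity v_c = v/R = 7.020/42.00 = 0.1671 m/d
t = L/v_c = 33.4/0.1671 = 199.8 d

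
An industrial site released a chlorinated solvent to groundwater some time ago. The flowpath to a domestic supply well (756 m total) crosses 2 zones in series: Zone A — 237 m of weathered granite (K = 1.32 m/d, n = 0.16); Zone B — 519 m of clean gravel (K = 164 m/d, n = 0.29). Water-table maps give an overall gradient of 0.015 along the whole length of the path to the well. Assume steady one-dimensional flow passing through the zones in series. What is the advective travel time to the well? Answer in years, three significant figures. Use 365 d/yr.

8.32 years

Continuity: the same q passes through each zone, so ΔH = q·Σ(L_j/K_j) — the zones act as resistances in series.
Σ(L/K) = 237/1.32 + 519/164 = 179.5 + 3.165 = 182.7 d
K_eq = L_total / Σ(L/K) = 756 / 182.7 = 4.138 m/d
q = K_eq · i = 4.138 × 0.015 = 0.06207 m/d (same in every zone)
Zone A: v = q/n = 0.06207/0.16 = 0.3879 m/d → t_A = 237/0.3879 = 611.0 d
Zone B: v = q/n = 0.06207/0.29 = 0.2140 m/d → t_B = 519/0.2140 = 2425 d
Total t = 611.0 + 2425 = 3036 d
   = 3036 / 365 = 8.32 yr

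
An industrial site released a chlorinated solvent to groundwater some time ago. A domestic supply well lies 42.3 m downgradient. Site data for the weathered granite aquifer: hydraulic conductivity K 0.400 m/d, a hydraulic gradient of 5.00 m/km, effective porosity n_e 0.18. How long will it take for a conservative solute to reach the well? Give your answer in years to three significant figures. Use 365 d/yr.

Darcy flux q = K·i = 0.400 × 0.0050 = 0.002000 m/d
Average linear velocity = 0.002000 / 0.18 = 0.01111 m/d
t = L / v = 42.3 / 0.01111 = 3807 d
   = 3807 / 365 = 10.4 yr

10.4 years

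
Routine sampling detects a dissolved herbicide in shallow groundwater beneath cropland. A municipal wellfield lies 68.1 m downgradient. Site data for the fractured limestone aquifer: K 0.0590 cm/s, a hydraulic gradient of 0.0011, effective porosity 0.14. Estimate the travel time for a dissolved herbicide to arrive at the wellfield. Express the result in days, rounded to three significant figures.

170 days

K = 0.0590 cm/s × 864 = 50.98 m/d
Darcy flux q = K·i = 50.98 × 0.0011 = 0.05607 m/d
Seepage velocity v = q / n = 0.05607 / 0.14 = 0.4005 m/d
t = L / v = 68.1 / 0.4005 = 170.0 d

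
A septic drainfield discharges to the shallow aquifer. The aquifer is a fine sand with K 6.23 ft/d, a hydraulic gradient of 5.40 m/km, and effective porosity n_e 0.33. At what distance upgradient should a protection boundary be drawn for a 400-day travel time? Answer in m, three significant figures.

12.4 m

K = 6.23 ft/d × 0.3048 = 1.899 m/d
q = Ki = 1.899 × 0.0054 = 0.01025 m/d
v_s = q/n_e = 0.01025/0.33 = 0.03107 m/d
L = v × T = 0.03107 × 400 = 12.43 m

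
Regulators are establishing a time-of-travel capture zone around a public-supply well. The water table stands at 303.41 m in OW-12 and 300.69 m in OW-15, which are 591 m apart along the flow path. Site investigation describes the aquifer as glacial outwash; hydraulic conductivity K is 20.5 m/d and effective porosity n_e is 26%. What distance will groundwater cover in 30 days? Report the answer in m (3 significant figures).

Hydraulic gradient i = (303.41 − 300.69) / 591 = 2.72 / 591 = 0.004602
Darcy flux q = K·i = 20.5 × 0.004602 = 0.09435 m/d
Seepage velocity v = q / n = 0.09435 / 0.26 = 0.3629 m/d
L = v × T = 0.3629 × 30 = 10.89 m

10.9 m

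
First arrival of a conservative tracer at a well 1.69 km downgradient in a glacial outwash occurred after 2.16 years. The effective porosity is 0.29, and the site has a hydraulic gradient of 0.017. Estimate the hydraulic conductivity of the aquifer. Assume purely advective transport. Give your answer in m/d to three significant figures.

36.6 m/d

t = 2.16 years = 788.4 d
L = 1.69 km = 1690 m
v = L / t = 1690 / 788.4 = 2.144 m/d
K = v · n / i = 2.144 × 0.29 / 0.017 = 36.6 m/d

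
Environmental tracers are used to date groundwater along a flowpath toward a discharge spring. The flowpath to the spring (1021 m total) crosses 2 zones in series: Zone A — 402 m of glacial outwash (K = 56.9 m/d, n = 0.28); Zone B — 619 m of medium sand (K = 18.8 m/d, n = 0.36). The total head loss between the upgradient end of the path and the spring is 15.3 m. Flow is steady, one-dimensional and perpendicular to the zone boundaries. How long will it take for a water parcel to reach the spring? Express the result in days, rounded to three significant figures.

877 days

Continuity: the same q passes through each zone, so ΔH = q·Σ(L_j/K_j) — the zones act as resistances in series.
Σ(L/K) = 402/56.9 + 619/18.8 = 7.065 + 32.93 = 39.99 d
q = ΔH / Σ(L/K) = 15.3 / 39.99 = 0.3826 m/d (same in every zone)
Zone A: v = q/n = 0.3826/0.28 = 1.366 m/d → t_A = 402/1.366 = 294.2 d
Zone B: v = q/n = 0.3826/0.36 = 1.063 m/d → t_B = 619/1.063 = 582.5 d
Total t = 294.2 + 582.5 = 876.7 d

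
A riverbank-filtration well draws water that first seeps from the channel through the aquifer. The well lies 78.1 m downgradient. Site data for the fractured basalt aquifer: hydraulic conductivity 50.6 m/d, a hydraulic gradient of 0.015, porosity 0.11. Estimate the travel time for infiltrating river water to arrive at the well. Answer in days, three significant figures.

11.3 days

Darcy flux q = K·i = 50.6 × 0.015 = 0.7590 m/d
Seepage velocity v = q / n = 0.7590 / 0.11 = 6.900 m/d
t = L / v = 78.1 / 6.900 = 11.32 d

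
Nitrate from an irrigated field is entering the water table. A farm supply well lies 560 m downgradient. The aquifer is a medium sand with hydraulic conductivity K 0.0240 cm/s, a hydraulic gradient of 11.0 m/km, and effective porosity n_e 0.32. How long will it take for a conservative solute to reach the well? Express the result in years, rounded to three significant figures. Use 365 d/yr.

K = 0.0240 cm/s × 864 = 20.74 m/d
Specific discharge q = 20.74 × 0.011 = 0.2281 m/d
Average linear velocity = 0.2281 / 0.32 = 0.7128 m/d
t = L / v = 560 / 0.7128 = 785.6 d
   = 785.6 / 365 = 2.15 yr

2.15 years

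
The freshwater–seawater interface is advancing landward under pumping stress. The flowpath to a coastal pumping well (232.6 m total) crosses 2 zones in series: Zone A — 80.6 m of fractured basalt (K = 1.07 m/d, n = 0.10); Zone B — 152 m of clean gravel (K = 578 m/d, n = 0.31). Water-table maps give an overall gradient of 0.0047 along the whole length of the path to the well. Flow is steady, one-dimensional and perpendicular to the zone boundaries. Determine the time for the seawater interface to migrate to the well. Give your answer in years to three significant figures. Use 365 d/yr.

10.5 years

Steady 1-D flow in series ⇒ the Darcy flux q is identical in every zone and the zone head losses add (resistances L/K in series).
Σ(L/K) = 80.6/1.07 + 152/578 = 75.33 + 0.2630 = 75.59 d
K_eq = L_total / Σ(L/K) = 232.6 / 75.59 = 3.077 m/d
q = K_eq · i = 3.077 × 0.0047 = 0.01446 m/d (same in every zone)
Zone A: v = q/n = 0.01446/0.10 = 0.1446 m/d → t_A = 80.6/0.1446 = 557.3 d
Zone B: v = q/n = 0.01446/0.31 = 0.04665 m/d → t_B = 152/0.04665 = 3258 d
Total t = 557.3 + 3258 = 3815 d
   = 3815 / 365 = 10.5 yr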